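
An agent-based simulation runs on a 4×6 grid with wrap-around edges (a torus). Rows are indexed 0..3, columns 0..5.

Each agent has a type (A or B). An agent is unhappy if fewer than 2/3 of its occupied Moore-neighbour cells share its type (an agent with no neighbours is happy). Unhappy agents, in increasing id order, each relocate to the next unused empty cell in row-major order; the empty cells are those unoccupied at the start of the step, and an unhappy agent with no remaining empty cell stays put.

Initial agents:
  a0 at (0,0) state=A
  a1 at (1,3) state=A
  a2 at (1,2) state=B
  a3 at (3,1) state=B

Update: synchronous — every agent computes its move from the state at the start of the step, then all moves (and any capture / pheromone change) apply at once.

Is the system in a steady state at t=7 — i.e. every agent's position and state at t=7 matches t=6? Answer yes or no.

t=1: a0@(0,1):A a1@(0,2):A a2@(0,3):B a3@(0,4):B
t=2: a0@(0,1):A a1@(0,0):A a2@(0,5):B a3@(0,4):B
t=3: a0@(0,1):A a1@(0,2):A a2@(0,3):B a3@(0,4):B
t=4: a0@(0,1):A a1@(0,0):A a2@(0,5):B a3@(0,4):B
t=5: a0@(0,1):A a1@(0,2):A a2@(0,3):B a3@(0,4):B
t=6: a0@(0,1):A a1@(0,0):A a2@(0,5):B a3@(0,4):B
t=7: a0@(0,1):A a1@(0,2):A a2@(0,3):B a3@(0,4):B

no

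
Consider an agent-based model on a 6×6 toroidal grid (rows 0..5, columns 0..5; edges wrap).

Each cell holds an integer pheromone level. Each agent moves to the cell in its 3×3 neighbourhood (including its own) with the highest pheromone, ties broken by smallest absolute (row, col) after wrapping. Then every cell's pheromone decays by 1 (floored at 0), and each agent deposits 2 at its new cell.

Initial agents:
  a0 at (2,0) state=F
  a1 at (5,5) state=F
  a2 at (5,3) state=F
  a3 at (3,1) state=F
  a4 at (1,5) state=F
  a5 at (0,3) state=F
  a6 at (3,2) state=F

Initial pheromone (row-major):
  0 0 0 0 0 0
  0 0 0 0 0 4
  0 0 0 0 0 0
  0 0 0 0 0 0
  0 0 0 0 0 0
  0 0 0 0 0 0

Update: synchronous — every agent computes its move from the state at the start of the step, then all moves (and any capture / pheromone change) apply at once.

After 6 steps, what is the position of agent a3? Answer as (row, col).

t=1: a0@(1,5) a1@(0,0) a2@(0,2) a3@(2,0) a4@(1,5) a5@(0,2) a6@(2,1) | pheromone: 2 0 4 0 0 0 / 0 0 0 0 0 7 / 2 2 0 0 0 0 / 0 0 0 0 0 0 / 0 0 0 0 0 0 / 0 0 0 0 0 0
t=2: a0@(1,5) a1@(1,5) a2@(0,2) a3@(1,5) a4@(1,5) a5@(0,2) a6@(2,0) | pheromone: 1 0 7 0 0 0 / 0 0 0 0 0 14 / 3 1 0 0 0 0 / 0 0 0 0 0 0 / 0 0 0 0 0 0 / 0 0 0 0 0 0
t=3: a0@(1,5) a1@(1,5) a2@(0,2) a3@(1,5) a4@(1,5) a5@(0,2) a6@(1,5) | pheromone: 0 0 10 0 0 0 / 0 0 0 0 0 23 / 2 0 0 0 0 0 / 0 0 0 0 0 0 / 0 0 0 0 0 0 / 0 0 0 0 0 0
t=4: a0@(1,5) a1@(1,5) a2@(0,2) a3@(1,5) a4@(1,5) a5@(0,2) a6@(1,5) | pheromone: 0 0 13 0 0 0 / 0 0 0 0 0 32 / 1 0 0 0 0 0 / 0 0 0 0 0 0 / 0 0 0 0 0 0 / 0 0 0 0 0 0
t=5: a0@(1,5) a1@(1,5) a2@(0,2) a3@(1,5) a4@(1,5) a5@(0,2) a6@(1,5) | pheromone: 0 0 16 0 0 0 / 0 0 0 0 0 41 / 0 0 0 0 0 0 / 0 0 0 0 0 0 / 0 0 0 0 0 0 / 0 0 0 0 0 0
t=6: a0@(1,5) a1@(1,5) a2@(0,2) a3@(1,5) a4@(1,5) a5@(0,2) a6@(1,5) | pheromone: 0 0 19 0 0 0 / 0 0 0 0 0 50 / 0 0 0 0 0 0 / 0 0 0 0 0 0 / 0 0 0 0 0 0 / 0 0 0 0 0 0

(1, 5)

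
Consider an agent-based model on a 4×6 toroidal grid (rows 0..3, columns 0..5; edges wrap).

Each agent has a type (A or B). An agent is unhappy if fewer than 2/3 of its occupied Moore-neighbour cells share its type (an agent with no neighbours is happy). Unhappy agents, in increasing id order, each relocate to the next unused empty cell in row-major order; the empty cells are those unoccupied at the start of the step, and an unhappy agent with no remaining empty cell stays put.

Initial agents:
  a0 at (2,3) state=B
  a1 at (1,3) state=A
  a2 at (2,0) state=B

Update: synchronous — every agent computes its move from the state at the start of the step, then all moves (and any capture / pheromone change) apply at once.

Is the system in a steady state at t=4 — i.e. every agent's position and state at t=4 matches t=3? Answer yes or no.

t=1: a0@(0,0):B a1@(0,1):A a2@(2,0):B
t=2: a0@(0,2):B a1@(0,3):A a2@(2,0):B
t=3: a0@(0,0):B a1@(0,1):A a2@(2,0):B
t=4: a0@(0,2):B a1@(0,3):A a2@(2,0):B

no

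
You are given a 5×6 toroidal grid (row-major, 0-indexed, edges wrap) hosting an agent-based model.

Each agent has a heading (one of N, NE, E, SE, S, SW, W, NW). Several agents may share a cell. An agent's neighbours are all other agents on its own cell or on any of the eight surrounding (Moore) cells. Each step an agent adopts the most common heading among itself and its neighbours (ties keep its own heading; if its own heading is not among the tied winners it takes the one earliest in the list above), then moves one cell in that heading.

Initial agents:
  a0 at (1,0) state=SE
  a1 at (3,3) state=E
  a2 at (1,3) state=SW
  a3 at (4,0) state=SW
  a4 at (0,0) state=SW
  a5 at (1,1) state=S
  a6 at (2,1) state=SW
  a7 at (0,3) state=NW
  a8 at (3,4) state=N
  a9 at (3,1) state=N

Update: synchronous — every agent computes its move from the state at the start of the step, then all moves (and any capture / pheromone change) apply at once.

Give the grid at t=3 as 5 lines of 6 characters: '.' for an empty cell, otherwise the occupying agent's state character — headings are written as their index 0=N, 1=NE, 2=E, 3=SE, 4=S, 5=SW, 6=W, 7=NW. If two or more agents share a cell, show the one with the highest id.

t=1: a0@(2,5):SW a1@(3,4):E a2@(2,2):SW a3@(0,5):SW a4@(1,5):SW a5@(2,0):SW a6@(3,0):SW a7@(4,2):NW a8@(2,4):N a9@(4,0):SW
t=2: a0@(3,4):SW a1@(3,5):E a2@(3,1):SW a3@(1,4):SW a4@(2,4):SW a5@(3,5):SW a6@(4,5):SW a7@(3,1):NW a8@(3,3):SW a9@(0,5):SW
t=3: a0@(4,3):SW a1@(4,4):SW a2@(4,0):SW a3@(2,3):SW a4@(3,3):SW a5@(4,4):SW a6@(0,4):SW a7@(2,0):NW a8@(4,2):SW a9@(1,4):SW

....5.
....5.
7..5..
...5..
5.555.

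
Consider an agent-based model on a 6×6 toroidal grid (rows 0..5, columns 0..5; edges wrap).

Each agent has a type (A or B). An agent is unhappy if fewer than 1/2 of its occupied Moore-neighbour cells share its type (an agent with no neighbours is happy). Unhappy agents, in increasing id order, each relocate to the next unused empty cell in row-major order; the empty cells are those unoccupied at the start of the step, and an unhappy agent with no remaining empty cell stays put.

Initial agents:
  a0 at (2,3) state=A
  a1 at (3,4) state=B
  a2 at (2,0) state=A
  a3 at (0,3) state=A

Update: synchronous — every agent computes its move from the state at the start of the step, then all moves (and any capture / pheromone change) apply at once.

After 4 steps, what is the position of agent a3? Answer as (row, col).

(0, 3)

t=1: a0@(0,0):A a1@(0,1):B a2@(2,0):A a3@(0,3):A
t=2: a0@(0,2):A a1@(0,4):B a2@(2,0):A a3@(0,3):A
t=3: a0@(0,2):A a1@(0,0):B a2@(2,0):A a3@(0,3):A
t=4: (unchanged — steady state)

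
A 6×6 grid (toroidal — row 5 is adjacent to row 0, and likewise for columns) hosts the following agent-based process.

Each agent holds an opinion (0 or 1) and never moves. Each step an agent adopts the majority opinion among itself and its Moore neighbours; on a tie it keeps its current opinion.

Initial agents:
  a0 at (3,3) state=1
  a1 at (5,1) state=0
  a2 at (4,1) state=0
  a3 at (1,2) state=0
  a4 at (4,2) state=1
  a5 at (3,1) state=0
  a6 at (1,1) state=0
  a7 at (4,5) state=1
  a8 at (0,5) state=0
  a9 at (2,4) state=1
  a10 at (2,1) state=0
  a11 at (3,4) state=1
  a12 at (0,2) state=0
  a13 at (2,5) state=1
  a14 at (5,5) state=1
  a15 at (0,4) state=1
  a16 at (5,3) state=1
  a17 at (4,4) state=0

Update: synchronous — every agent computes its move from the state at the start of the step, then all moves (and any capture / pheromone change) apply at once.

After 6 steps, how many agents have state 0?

7

t=1: a0@(3,3):1 a1@(5,1):0 a2@(4,1):0 a3@(1,2):0 a4@(4,2):1 a5@(3,1):0 a6@(1,1):0 a7@(4,5):1 a8@(0,5):1 a9@(2,4):1 a10@(2,1):0 a11@(3,4):1 a12@(0,2):0 a13@(2,5):1 a14@(5,5):1 a15@(0,4):1 a16@(5,3):1 a17@(4,4):1
t=2: (unchanged — steady state)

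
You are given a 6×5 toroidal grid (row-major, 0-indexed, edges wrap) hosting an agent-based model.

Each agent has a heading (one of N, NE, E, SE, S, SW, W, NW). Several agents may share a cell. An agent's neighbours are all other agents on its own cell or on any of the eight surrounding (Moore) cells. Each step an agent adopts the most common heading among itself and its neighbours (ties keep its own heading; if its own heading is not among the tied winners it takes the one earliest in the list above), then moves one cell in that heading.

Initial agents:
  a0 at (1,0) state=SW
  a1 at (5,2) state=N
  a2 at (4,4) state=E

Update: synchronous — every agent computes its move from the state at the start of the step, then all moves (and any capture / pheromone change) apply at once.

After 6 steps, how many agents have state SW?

t=1: a0@(2,4):SW a1@(4,2):N a2@(4,0):E
t=2: a0@(3,3):SW a1@(3,2):N a2@(4,1):E
t=3: a0@(4,2):SW a1@(2,2):N a2@(4,2):E
t=4: a0@(5,1):SW a1@(1,2):N a2@(4,3):E
t=5: a0@(0,0):SW a1@(0,2):N a2@(4,4):E
t=6: a0@(1,4):SW a1@(5,2):N a2@(4,0):E

1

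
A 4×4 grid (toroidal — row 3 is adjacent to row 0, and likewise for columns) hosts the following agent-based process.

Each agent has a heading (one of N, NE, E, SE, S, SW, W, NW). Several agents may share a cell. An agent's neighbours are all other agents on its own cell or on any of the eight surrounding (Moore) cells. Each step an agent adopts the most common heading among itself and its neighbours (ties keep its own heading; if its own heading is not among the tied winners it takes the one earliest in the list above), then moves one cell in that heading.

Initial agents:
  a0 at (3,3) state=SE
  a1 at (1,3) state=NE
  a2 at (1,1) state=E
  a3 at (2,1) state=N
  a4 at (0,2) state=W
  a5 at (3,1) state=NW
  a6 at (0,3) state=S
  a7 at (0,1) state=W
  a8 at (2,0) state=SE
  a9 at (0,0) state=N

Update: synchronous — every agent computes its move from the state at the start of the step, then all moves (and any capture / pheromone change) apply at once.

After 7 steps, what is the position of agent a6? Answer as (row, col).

t=1: a0@(0,0):SE a1@(0,0):NE a2@(0,1):N a3@(1,1):N a4@(0,1):W a5@(2,1):N a6@(1,3):S a7@(0,0):W a8@(3,1):SE a9@(3,0):N
t=2: a0@(3,0):N a1@(3,0):N a2@(3,1):N a3@(0,1):N a4@(3,1):N a5@(1,1):N a6@(2,3):S a7@(3,0):N a8@(2,1):N a9@(2,0):N
t=3: a0@(2,0):N a1@(2,0):N a2@(2,1):N a3@(3,1):N a4@(2,1):N a5@(0,1):N a6@(1,3):N a7@(2,0):N a8@(1,1):N a9@(1,0):N
t=4: a0@(1,0):N a1@(1,0):N a2@(1,1):N a3@(2,1):N a4@(1,1):N a5@(3,1):N a6@(0,3):N a7@(1,0):N a8@(0,1):N a9@(0,0):N
t=5: a0@(0,0):N a1@(0,0):N a2@(0,1):N a3@(1,1):N a4@(0,1):N a5@(2,1):N a6@(3,3):N a7@(0,0):N a8@(3,1):N a9@(3,0):N
t=6: a0@(3,0):N a1@(3,0):N a2@(3,1):N a3@(0,1):N a4@(3,1):N a5@(1,1):N a6@(2,3):N a7@(3,0):N a8@(2,1):N a9@(2,0):N
t=7: a0@(2,0):N a1@(2,0):N a2@(2,1):N a3@(3,1):N a4@(2,1):N a5@(0,1):N a6@(1,3):N a7@(2,0):N a8@(1,1):N a9@(1,0):N

(1, 3)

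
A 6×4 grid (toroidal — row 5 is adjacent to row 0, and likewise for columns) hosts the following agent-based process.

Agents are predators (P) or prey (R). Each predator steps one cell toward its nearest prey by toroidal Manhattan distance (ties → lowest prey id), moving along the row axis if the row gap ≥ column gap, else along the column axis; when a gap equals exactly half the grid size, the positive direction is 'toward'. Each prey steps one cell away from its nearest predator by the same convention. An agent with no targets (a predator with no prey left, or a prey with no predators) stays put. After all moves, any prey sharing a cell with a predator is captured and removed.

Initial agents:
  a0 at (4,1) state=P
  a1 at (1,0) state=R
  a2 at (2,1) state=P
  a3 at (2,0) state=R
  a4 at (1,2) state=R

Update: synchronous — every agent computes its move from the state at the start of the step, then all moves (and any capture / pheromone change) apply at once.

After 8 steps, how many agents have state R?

3

t=1: a0@(3,1):P a1@(0,0):R a2@(2,0):P a3@(2,3):R a4@(0,2):R
t=2: a0@(3,2):P a1@(5,0):R a2@(2,3):P a3@(2,2):R a4@(5,2):R
t=3: a0@(2,2):P a1@(0,0):R a2@(2,2):P a3@(1,2):R a4@(0,2):R
t=4: a0@(1,2):P a1@(5,0):R a2@(1,2):P a3@(0,2):R a4@(5,2):R
t=5: a0@(0,2):P a1@(4,0):R a2@(0,2):P a3@(5,2):R a4@(4,2):R
t=6: a0@(5,2):P a1@(3,0):R a2@(5,2):P a3@(4,2):R a4@(3,2):R
t=7: a0@(4,2):P a1@(2,0):R a2@(4,2):P a3@(3,2):R a4@(2,2):R
t=8: a0@(3,2):P a1@(1,0):R a2@(3,2):P a3@(2,2):R a4@(1,2):R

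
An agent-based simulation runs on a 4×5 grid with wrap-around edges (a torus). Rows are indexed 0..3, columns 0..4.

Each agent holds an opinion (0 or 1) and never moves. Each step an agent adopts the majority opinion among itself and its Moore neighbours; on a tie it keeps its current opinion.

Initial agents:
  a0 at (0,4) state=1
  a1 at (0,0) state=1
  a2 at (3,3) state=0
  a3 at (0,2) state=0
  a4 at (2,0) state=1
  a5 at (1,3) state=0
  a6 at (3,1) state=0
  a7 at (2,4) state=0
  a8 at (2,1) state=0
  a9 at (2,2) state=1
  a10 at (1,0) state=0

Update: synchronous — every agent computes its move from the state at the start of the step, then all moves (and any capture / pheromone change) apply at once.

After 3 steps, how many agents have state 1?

t=1: a0@(0,4):0 a1@(0,0):1 a2@(3,3):0 a3@(0,2):0 a4@(2,0):0 a5@(1,3):0 a6@(3,1):0 a7@(2,4):0 a8@(2,1):0 a9@(2,2):0 a10@(1,0):0
t=2: a0@(0,4):0 a1@(0,0):0 a2@(3,3):0 a3@(0,2):0 a4@(2,0):0 a5@(1,3):0 a6@(3,1):0 a7@(2,4):0 a8@(2,1):0 a9@(2,2):0 a10@(1,0):0
t=3: (unchanged — steady state)

0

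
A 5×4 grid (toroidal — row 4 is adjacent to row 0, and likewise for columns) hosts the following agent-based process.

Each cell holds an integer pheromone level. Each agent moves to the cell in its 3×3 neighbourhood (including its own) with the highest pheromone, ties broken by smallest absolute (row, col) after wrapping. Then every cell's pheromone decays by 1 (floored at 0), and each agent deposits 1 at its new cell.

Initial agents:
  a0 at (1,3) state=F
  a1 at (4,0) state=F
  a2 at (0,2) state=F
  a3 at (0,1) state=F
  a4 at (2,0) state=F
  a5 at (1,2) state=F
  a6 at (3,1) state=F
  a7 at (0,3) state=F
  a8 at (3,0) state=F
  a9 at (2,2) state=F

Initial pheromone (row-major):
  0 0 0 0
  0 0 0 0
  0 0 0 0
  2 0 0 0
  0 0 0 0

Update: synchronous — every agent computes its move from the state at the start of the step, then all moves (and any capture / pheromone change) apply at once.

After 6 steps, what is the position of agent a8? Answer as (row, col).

t=1: a0@(0,0) a1@(3,0) a2@(0,1) a3@(0,0) a4@(3,0) a5@(0,1) a6@(3,0) a7@(0,0) a8@(3,0) a9@(1,1) | pheromone: 3 2 0 0 / 0 1 0 0 / 0 0 0 0 / 5 0 0 0 / 0 0 0 0
t=2: a0@(0,0) a1@(3,0) a2@(0,0) a3@(0,0) a4@(3,0) a5@(0,0) a6@(3,0) a7@(0,0) a8@(3,0) a9@(0,0) | pheromone: 8 1 0 0 / 0 0 0 0 / 0 0 0 0 / 8 0 0 0 / 0 0 0 0
t=3: a0@(0,0) a1@(3,0) a2@(0,0) a3@(0,0) a4@(3,0) a5@(0,0) a6@(3,0) a7@(0,0) a8@(3,0) a9@(0,0) | pheromone: 13 0 0 0 / 0 0 0 0 / 0 0 0 0 / 11 0 0 0 / 0 0 0 0
t=4: a0@(0,0) a1@(3,0) a2@(0,0) a3@(0,0) a4@(3,0) a5@(0,0) a6@(3,0) a7@(0,0) a8@(3,0) a9@(0,0) | pheromone: 18 0 0 0 / 0 0 0 0 / 0 0 0 0 / 14 0 0 0 / 0 0 0 0
t=5: a0@(0,0) a1@(3,0) a2@(0,0) a3@(0,0) a4@(3,0) a5@(0,0) a6@(3,0) a7@(0,0) a8@(3,0) a9@(0,0) | pheromone: 23 0 0 0 / 0 0 0 0 / 0 0 0 0 / 17 0 0 0 / 0 0 0 0
t=6: a0@(0,0) a1@(3,0) a2@(0,0) a3@(0,0) a4@(3,0) a5@(0,0) a6@(3,0) a7@(0,0) a8@(3,0) a9@(0,0) | pheromone: 28 0 0 0 / 0 0 0 0 / 0 0 0 0 / 20 0 0 0 / 0 0 0 0

(3, 0)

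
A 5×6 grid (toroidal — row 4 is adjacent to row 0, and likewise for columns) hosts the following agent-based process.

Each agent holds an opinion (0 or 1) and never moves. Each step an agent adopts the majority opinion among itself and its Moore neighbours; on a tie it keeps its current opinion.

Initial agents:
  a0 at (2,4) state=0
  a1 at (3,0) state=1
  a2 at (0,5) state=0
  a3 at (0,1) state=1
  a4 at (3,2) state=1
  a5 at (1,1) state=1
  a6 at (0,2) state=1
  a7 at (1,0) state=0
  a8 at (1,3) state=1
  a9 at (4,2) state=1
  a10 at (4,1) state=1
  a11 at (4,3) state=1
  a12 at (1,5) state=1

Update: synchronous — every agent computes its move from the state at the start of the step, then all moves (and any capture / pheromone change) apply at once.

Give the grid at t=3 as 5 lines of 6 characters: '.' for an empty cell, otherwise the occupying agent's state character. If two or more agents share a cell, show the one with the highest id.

t=1: a0@(2,4):1 a1@(3,0):1 a2@(0,5):0 a3@(0,1):1 a4@(3,2):1 a5@(1,1):1 a6@(0,2):1 a7@(1,0):1 a8@(1,3):1 a9@(4,2):1 a10@(4,1):1 a11@(4,3):1 a12@(1,5):0
t=2: (unchanged — steady state)

.11..0
11.1.0
....1.
1.1...
.111..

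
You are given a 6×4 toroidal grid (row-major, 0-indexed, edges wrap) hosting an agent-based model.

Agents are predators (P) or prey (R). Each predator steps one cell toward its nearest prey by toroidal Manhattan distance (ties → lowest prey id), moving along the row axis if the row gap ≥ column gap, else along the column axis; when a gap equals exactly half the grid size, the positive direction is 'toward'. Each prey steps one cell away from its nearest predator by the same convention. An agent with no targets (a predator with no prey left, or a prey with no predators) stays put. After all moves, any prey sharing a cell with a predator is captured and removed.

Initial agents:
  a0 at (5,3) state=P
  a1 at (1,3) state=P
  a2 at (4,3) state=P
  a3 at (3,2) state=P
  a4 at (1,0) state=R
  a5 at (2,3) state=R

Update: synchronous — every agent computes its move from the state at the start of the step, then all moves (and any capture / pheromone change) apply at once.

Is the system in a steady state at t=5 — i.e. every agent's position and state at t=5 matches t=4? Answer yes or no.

t=1: a0@(0,3):P a1@(1,0):P a2@(3,3):P a3@(2,2):P a4@(1,1):R
t=2: a0@(0,0):P a1@(1,1):P a2@(2,3):P a3@(1,2):P
t=3: (unchanged — steady state)

yes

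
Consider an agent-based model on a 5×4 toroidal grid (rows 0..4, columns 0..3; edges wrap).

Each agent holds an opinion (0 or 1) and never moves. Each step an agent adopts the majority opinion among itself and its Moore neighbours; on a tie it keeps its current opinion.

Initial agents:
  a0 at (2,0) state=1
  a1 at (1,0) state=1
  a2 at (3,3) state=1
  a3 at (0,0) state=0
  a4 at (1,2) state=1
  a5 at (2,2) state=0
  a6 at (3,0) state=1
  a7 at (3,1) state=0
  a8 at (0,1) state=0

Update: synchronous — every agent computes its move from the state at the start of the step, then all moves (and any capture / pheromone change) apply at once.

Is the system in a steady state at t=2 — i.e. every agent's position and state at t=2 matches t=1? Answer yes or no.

yes

t=1: a0@(2,0):1 a1@(1,0):1 a2@(3,3):1 a3@(0,0):0 a4@(1,2):0 a5@(2,2):0 a6@(3,0):1 a7@(3,1):0 a8@(0,1):0
t=2: (unchanged — steady state)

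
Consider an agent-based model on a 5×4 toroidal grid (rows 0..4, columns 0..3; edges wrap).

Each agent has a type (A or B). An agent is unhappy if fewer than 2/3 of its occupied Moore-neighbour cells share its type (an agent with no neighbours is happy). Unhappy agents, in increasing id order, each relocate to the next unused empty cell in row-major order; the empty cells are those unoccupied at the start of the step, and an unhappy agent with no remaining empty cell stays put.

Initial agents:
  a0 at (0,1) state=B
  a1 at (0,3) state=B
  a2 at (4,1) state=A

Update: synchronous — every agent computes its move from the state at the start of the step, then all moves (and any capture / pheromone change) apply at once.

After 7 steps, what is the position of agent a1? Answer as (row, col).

(1, 0)

t=1: a0@(0,0):B a1@(0,3):B a2@(0,2):A
t=2: a0@(0,0):B a1@(0,1):B a2@(1,0):A
t=3: a0@(0,2):B a1@(0,3):B a2@(1,1):A
t=4: a0@(0,0):B a1@(0,3):B a2@(0,1):A
t=5: a0@(0,2):B a1@(0,3):B a2@(1,0):A
t=6: a0@(0,2):B a1@(0,0):B a2@(0,1):A
t=7: a0@(0,3):B a1@(1,0):B a2@(1,1):A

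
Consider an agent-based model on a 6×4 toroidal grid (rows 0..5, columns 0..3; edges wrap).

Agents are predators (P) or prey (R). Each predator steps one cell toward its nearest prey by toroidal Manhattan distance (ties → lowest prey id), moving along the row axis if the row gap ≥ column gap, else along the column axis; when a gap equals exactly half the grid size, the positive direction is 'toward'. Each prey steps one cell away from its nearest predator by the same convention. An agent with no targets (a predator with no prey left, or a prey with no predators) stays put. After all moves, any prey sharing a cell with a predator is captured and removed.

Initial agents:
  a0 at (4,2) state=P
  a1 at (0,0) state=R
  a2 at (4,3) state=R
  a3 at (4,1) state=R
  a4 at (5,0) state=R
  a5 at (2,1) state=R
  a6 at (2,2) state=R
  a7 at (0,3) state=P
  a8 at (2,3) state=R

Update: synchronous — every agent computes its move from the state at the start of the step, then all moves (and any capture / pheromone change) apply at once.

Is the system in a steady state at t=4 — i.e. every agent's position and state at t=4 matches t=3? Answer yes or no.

t=1: a0@(4,3):P a1@(0,1):R a2@(4,0):R a3@(4,0):R a4@(4,0):R a5@(1,1):R a6@(1,2):R a7@(0,0):P a8@(3,3):R
t=2: a0@(4,0):P a1@(0,2):R a2@(4,1):R a3@(4,1):R a4@(4,1):R a5@(2,1):R a6@(1,1):R a7@(0,1):P a8@(2,3):R
t=3: a0@(4,1):P a1@(0,3):R a2@(4,2):R a3@(4,2):R a4@(4,2):R a5@(3,1):R a6@(2,1):R a7@(0,2):P a8@(1,3):R
t=4: a0@(4,2):P a1@(0,0):R a2@(4,3):R a3@(4,3):R a4@(4,3):R a5@(2,1):R a6@(1,1):R a7@(0,3):P a8@(2,3):R

no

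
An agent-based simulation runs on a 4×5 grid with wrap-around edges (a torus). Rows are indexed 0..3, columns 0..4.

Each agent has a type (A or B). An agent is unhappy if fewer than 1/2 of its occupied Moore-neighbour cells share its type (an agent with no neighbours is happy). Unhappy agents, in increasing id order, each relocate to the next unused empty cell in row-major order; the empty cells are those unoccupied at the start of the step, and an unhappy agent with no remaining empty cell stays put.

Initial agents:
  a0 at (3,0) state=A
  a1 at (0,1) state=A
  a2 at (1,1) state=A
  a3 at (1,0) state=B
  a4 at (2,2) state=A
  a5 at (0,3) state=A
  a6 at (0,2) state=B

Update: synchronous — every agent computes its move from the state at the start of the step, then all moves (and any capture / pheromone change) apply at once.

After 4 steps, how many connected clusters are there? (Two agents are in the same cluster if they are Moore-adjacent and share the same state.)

2

t=1: a0@(3,0):A a1@(0,1):A a2@(1,1):A a3@(0,0):B a4@(2,2):A a5@(0,4):A a6@(1,2):B
t=2: a0@(3,0):A a1@(0,1):A a2@(1,1):A a3@(0,2):B a4@(2,2):A a5@(0,4):A a6@(0,3):B
t=3: a0@(3,0):A a1@(0,1):A a2@(1,1):A a3@(0,0):B a4@(2,2):A a5@(0,4):A a6@(0,3):B
t=4: a0@(3,0):A a1@(0,1):A a2@(1,1):A a3@(0,2):B a4@(2,2):A a5@(1,0):A a6@(1,2):B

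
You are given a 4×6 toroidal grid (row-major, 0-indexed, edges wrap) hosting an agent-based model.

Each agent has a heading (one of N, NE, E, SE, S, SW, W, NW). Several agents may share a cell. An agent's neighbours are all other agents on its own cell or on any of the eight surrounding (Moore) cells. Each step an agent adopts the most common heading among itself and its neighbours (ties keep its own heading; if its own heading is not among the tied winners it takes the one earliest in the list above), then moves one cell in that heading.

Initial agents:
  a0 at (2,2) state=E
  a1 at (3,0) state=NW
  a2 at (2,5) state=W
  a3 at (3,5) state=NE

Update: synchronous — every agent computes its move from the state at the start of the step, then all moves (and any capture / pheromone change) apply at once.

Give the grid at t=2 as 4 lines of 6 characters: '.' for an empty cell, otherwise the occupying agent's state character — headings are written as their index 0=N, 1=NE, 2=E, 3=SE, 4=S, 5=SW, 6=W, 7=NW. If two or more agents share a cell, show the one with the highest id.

......
.1..7.
...62.
......

t=1: a0@(2,3):E a1@(2,5):NW a2@(2,4):W a3@(2,0):NE
t=2: a0@(2,4):E a1@(1,4):NW a2@(2,3):W a3@(1,1):NE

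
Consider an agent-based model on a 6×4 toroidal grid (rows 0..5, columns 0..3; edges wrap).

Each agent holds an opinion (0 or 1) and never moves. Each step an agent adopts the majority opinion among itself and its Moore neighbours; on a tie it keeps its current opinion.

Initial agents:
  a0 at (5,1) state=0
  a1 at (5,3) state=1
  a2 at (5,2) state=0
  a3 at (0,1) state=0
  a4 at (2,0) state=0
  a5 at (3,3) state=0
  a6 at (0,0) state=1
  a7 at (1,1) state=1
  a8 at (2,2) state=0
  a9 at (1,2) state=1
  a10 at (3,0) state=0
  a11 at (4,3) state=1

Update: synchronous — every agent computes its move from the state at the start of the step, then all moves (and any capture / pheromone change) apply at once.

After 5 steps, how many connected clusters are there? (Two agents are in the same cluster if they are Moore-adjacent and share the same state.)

2

t=1: a0@(5,1):0 a1@(5,3):1 a2@(5,2):0 a3@(0,1):0 a4@(2,0):0 a5@(3,3):0 a6@(0,0):1 a7@(1,1):1 a8@(2,2):0 a9@(1,2):1 a10@(3,0):0 a11@(4,3):0
t=2: (unchanged — steady state)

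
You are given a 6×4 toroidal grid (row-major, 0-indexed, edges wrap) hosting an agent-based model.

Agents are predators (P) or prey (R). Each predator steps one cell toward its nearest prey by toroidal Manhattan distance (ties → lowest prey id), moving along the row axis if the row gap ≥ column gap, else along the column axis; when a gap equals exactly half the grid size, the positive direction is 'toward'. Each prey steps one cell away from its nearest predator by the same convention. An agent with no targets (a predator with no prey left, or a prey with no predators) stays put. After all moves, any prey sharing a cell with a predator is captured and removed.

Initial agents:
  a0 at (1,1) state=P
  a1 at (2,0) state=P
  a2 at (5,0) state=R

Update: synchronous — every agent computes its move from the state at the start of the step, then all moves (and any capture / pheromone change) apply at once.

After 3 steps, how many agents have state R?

t=1: a0@(0,1):P a1@(3,0):P a2@(4,0):R
t=2: a0@(5,1):P a1@(4,0):P a2@(5,0):R
t=3: a0@(5,0):P a1@(5,0):P a2@(5,3):R

1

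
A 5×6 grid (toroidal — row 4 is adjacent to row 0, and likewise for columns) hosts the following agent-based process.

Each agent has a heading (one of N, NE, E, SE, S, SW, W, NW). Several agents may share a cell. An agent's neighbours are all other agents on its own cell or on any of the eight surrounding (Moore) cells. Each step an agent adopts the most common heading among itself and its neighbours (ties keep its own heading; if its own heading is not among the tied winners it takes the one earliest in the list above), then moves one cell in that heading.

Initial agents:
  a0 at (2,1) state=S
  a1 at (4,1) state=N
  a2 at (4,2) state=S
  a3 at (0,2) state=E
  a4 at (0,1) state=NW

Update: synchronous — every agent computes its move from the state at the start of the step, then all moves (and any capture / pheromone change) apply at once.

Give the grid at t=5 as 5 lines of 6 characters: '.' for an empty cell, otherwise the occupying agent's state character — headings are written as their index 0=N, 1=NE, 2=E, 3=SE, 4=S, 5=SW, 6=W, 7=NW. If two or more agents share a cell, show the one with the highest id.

.27...
......
.4....
.4....
..4...

t=1: a0@(3,1):S a1@(3,1):N a2@(0,2):S a3@(0,3):E a4@(4,0):NW
t=2: a0@(4,1):S a1@(2,1):N a2@(1,2):S a3@(0,4):E a4@(3,5):NW
t=3: a0@(0,1):S a1@(1,1):N a2@(2,2):S a3@(0,5):E a4@(2,4):NW
t=4: a0@(1,1):S a1@(2,1):S a2@(3,2):S a3@(0,0):E a4@(1,3):NW
t=5: a0@(2,1):S a1@(3,1):S a2@(4,2):S a3@(0,1):E a4@(0,2):NW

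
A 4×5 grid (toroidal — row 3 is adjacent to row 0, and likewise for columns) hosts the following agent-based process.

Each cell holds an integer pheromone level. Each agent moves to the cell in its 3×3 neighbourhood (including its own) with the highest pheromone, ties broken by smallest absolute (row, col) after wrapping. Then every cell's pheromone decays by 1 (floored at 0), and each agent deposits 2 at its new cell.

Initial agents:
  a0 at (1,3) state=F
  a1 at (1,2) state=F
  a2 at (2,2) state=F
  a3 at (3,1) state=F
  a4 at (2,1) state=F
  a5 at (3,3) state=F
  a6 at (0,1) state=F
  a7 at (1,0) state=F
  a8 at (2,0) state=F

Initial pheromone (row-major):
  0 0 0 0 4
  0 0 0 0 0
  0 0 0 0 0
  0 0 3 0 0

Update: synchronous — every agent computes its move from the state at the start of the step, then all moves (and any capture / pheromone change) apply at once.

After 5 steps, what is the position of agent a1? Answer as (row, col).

t=1: a0@(0,4) a1@(0,1) a2@(3,2) a3@(3,2) a4@(3,2) a5@(0,4) a6@(3,2) a7@(0,4) a8@(1,0) | pheromone: 0 2 0 0 9 / 2 0 0 0 0 / 0 0 0 0 0 / 0 0 10 0 0
t=2: a0@(0,4) a1@(3,2) a2@(3,2) a3@(3,2) a4@(3,2) a5@(0,4) a6@(3,2) a7@(0,4) a8@(0,4) | pheromone: 0 1 0 0 16 / 1 0 0 0 0 / 0 0 0 0 0 / 0 0 19 0 0
t=3: a0@(0,4) a1@(3,2) a2@(3,2) a3@(3,2) a4@(3,2) a5@(0,4) a6@(3,2) a7@(0,4) a8@(0,4) | pheromone: 0 0 0 0 23 / 0 0 0 0 0 / 0 0 0 0 0 / 0 0 28 0 0
t=4: a0@(0,4) a1@(3,2) a2@(3,2) a3@(3,2) a4@(3,2) a5@(0,4) a6@(3,2) a7@(0,4) a8@(0,4) | pheromone: 0 0 0 0 30 / 0 0 0 0 0 / 0 0 0 0 0 / 0 0 37 0 0
t=5: a0@(0,4) a1@(3,2) a2@(3,2) a3@(3,2) a4@(3,2) a5@(0,4) a6@(3,2) a7@(0,4) a8@(0,4) | pheromone: 0 0 0 0 37 / 0 0 0 0 0 / 0 0 0 0 0 / 0 0 46 0 0

(3, 2)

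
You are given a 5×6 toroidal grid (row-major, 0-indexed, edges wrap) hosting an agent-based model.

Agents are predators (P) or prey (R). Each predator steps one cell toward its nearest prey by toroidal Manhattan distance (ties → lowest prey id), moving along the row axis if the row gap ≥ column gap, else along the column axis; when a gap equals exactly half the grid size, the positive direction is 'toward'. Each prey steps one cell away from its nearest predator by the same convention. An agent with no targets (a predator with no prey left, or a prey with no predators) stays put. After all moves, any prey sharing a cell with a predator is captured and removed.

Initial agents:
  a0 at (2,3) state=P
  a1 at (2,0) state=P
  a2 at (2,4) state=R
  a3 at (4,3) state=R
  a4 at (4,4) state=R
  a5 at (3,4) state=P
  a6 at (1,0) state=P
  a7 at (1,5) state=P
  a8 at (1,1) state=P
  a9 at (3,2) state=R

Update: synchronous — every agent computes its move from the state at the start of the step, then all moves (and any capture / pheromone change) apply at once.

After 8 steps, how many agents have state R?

t=1: a0@(2,4):P a1@(2,5):P a3@(0,3):R a4@(0,4):R a5@(2,4):P a6@(1,5):P a7@(2,5):P a8@(2,1):P a9@(4,2):R
t=2: a0@(1,4):P a1@(1,5):P a3@(4,3):R a4@(4,4):R a5@(1,4):P a6@(0,5):P a7@(1,5):P a8@(3,1):P a9@(0,2):R
t=3: a0@(0,4):P a1@(0,5):P a3@(3,3):R a4@(3,4):R a5@(0,4):P a6@(4,5):P a7@(0,5):P a8@(3,2):P a9@(0,1):R
t=4: a0@(4,4):P a1@(0,0):P a3@(3,4):R a4@(2,4):R a5@(4,4):P a6@(3,5):P a7@(0,0):P a8@(3,3):P a9@(0,2):R
t=5: a0@(3,4):P a1@(0,1):P a3@(2,4):R a4@(1,4):R a5@(3,4):P a6@(3,4):P a7@(0,1):P a8@(3,4):P a9@(0,3):R
t=6: a0@(2,4):P a1@(0,2):P a3@(1,4):R a4@(0,4):R a5@(2,4):P a6@(2,4):P a7@(0,2):P a8@(2,4):P a9@(0,4):R
t=7: a0@(1,4):P a1@(0,3):P a3@(0,4):R a4@(4,4):R a5@(1,4):P a6@(1,4):P a7@(0,3):P a8@(1,4):P a9@(4,4):R
t=8: a0@(0,4):P a1@(0,4):P a3@(4,4):R a4@(3,4):R a5@(0,4):P a6@(0,4):P a7@(0,4):P a8@(0,4):P a9@(3,4):R

3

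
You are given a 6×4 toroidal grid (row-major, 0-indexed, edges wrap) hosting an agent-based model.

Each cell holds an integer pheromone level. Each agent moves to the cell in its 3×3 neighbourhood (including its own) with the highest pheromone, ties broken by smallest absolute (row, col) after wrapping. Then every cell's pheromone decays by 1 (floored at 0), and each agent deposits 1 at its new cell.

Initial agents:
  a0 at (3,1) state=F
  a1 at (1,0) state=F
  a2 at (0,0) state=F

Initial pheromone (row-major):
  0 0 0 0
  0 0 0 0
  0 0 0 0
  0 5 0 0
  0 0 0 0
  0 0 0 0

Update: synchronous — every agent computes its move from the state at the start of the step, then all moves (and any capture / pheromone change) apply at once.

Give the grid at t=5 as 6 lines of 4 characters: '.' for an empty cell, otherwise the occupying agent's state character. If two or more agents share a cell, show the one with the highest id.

F...
....
....
.F..
....
....

t=1: a0@(3,1) a1@(0,0) a2@(0,0) | pheromone: 2 0 0 0 / 0 0 0 0 / 0 0 0 0 / 0 5 0 0 / 0 0 0 0 / 0 0 0 0
t=2: a0@(3,1) a1@(0,0) a2@(0,0) | pheromone: 3 0 0 0 / 0 0 0 0 / 0 0 0 0 / 0 5 0 0 / 0 0 0 0 / 0 0 0 0
t=3: a0@(3,1) a1@(0,0) a2@(0,0) | pheromone: 4 0 0 0 / 0 0 0 0 / 0 0 0 0 / 0 5 0 0 / 0 0 0 0 / 0 0 0 0
t=4: a0@(3,1) a1@(0,0) a2@(0,0) | pheromone: 5 0 0 0 / 0 0 0 0 / 0 0 0 0 / 0 5 0 0 / 0 0 0 0 / 0 0 0 0
t=5: a0@(3,1) a1@(0,0) a2@(0,0) | pheromone: 6 0 0 0 / 0 0 0 0 / 0 0 0 0 / 0 5 0 0 / 0 0 0 0 / 0 0 0 0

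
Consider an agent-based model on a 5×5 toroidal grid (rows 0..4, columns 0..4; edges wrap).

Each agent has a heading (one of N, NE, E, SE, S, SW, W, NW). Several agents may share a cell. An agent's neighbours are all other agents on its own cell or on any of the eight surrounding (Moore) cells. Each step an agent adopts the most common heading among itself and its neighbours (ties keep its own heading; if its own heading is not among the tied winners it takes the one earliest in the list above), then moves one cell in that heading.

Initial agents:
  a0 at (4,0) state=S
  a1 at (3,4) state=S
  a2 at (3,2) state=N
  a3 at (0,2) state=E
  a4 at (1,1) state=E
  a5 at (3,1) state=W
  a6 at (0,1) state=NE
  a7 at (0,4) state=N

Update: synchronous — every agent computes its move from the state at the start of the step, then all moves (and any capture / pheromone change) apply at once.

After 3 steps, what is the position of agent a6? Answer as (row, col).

(0, 4)

t=1: a0@(0,0):S a1@(4,4):S a2@(2,2):N a3@(0,3):E a4@(1,2):E a5@(3,0):W a6@(0,2):E a7@(4,4):N
t=2: a0@(1,0):S a1@(0,4):S a2@(1,2):N a3@(0,4):E a4@(1,3):E a5@(3,4):W a6@(0,3):E a7@(0,4):S
t=3: a0@(2,0):S a1@(1,4):S a2@(1,3):E a3@(0,0):E a4@(1,4):E a5@(3,3):W a6@(0,4):E a7@(1,4):S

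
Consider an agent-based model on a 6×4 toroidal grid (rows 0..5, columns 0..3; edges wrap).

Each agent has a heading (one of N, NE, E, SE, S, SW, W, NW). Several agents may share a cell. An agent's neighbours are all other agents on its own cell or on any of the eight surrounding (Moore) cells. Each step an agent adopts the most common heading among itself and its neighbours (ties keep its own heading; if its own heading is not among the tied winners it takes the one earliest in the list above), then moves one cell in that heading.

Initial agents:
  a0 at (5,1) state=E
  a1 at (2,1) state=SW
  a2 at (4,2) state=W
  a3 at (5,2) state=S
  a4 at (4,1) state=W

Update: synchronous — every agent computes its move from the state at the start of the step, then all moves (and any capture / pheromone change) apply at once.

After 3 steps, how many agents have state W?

5

t=1: a0@(5,0):W a1@(3,0):SW a2@(4,1):W a3@(5,1):W a4@(4,0):W
t=2: a0@(5,3):W a1@(3,3):W a2@(4,0):W a3@(5,0):W a4@(4,3):W
t=3: a0@(5,2):W a1@(3,2):W a2@(4,3):W a3@(5,3):W a4@(4,2):W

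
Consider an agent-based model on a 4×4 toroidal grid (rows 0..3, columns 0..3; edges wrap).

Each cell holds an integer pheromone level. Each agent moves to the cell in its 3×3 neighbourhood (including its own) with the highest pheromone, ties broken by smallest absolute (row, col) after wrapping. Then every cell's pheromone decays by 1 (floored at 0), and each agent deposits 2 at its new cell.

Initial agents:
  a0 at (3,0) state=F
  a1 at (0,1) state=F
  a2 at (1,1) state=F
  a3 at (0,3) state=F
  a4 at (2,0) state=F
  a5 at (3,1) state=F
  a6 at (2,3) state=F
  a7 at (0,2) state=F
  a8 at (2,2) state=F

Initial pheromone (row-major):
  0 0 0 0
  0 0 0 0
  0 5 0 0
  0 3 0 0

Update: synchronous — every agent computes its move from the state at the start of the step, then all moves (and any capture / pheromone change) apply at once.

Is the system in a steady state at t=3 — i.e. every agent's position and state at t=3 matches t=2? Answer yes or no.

t=1: a0@(2,1) a1@(3,1) a2@(2,1) a3@(0,0) a4@(2,1) a5@(2,1) a6@(1,0) a7@(3,1) a8@(2,1) | pheromone: 2 0 0 0 / 2 0 0 0 / 0 14 0 0 / 0 6 0 0
t=2: a0@(2,1) a1@(2,1) a2@(2,1) a3@(3,1) a4@(2,1) a5@(2,1) a6@(2,1) a7@(2,1) a8@(2,1) | pheromone: 1 0 0 0 / 1 0 0 0 / 0 29 0 0 / 0 7 0 0
t=3: a0@(2,1) a1@(2,1) a2@(2,1) a3@(2,1) a4@(2,1) a5@(2,1) a6@(2,1) a7@(2,1) a8@(2,1) | pheromone: 0 0 0 0 / 0 0 0 0 / 0 46 0 0 / 0 6 0 0

no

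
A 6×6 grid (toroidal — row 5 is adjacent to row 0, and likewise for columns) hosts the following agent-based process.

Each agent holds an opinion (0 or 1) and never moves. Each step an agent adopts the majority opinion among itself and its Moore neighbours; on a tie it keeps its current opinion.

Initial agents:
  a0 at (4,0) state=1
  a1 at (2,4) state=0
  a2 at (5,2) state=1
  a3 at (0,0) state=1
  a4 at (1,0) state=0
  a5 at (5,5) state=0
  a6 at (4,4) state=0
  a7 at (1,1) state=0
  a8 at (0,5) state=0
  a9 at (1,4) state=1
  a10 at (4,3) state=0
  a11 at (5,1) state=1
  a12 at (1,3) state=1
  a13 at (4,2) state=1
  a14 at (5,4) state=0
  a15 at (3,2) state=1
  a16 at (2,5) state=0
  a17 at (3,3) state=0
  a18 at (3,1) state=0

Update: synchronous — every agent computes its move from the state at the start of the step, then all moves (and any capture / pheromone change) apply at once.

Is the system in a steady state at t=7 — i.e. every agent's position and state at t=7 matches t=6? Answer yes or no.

yes

t=1: a0@(4,0):1 a1@(2,4):0 a2@(5,2):1 a3@(0,0):0 a4@(1,0):0 a5@(5,5):0 a6@(4,4):0 a7@(1,1):0 a8@(0,5):0 a9@(1,4):0 a10@(4,3):0 a11@(5,1):1 a12@(1,3):1 a13@(4,2):1 a14@(5,4):0 a15@(3,2):0 a16@(2,5):0 a17@(3,3):0 a18@(3,1):1
t=2: a0@(4,0):1 a1@(2,4):0 a2@(5,2):1 a3@(0,0):0 a4@(1,0):0 a5@(5,5):0 a6@(4,4):0 a7@(1,1):0 a8@(0,5):0 a9@(1,4):0 a10@(4,3):0 a11@(5,1):1 a12@(1,3):0 a13@(4,2):1 a14@(5,4):0 a15@(3,2):0 a16@(2,5):0 a17@(3,3):0 a18@(3,1):1
t=3: (unchanged — steady state)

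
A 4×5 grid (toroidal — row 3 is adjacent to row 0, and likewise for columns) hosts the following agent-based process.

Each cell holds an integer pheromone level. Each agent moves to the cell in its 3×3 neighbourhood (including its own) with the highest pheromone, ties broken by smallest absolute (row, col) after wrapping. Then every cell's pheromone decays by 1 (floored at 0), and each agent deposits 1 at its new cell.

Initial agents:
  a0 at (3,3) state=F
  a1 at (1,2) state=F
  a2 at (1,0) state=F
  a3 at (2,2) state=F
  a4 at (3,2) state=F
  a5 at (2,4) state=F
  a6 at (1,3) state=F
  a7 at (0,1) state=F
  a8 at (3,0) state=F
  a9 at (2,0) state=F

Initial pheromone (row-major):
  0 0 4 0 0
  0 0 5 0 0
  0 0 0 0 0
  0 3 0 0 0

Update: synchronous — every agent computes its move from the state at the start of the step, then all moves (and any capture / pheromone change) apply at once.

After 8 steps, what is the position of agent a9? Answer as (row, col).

(1, 2)

t=1: a0@(0,2) a1@(1,2) a2@(0,0) a3@(1,2) a4@(0,2) a5@(1,0) a6@(1,2) a7@(1,2) a8@(3,1) a9@(3,1) | pheromone: 1 0 5 0 0 / 1 0 8 0 0 / 0 0 0 0 0 / 0 4 0 0 0
t=2: a0@(1,2) a1@(1,2) a2@(3,1) a3@(1,2) a4@(1,2) a5@(0,0) a6@(1,2) a7@(1,2) a8@(0,2) a9@(0,2) | pheromone: 1 0 6 0 0 / 0 0 13 0 0 / 0 0 0 0 0 / 0 4 0 0 0
t=3: a0@(1,2) a1@(1,2) a2@(0,2) a3@(1,2) a4@(1,2) a5@(3,1) a6@(1,2) a7@(1,2) a8@(1,2) a9@(1,2) | pheromone: 0 0 6 0 0 / 0 0 20 0 0 / 0 0 0 0 0 / 0 4 0 0 0
t=4: a0@(1,2) a1@(1,2) a2@(1,2) a3@(1,2) a4@(1,2) a5@(0,2) a6@(1,2) a7@(1,2) a8@(1,2) a9@(1,2) | pheromone: 0 0 6 0 0 / 0 0 28 0 0 / 0 0 0 0 0 / 0 3 0 0 0
t=5: a0@(1,2) a1@(1,2) a2@(1,2) a3@(1,2) a4@(1,2) a5@(1,2) a6@(1,2) a7@(1,2) a8@(1,2) a9@(1,2) | pheromone: 0 0 5 0 0 / 0 0 37 0 0 / 0 0 0 0 0 / 0 2 0 0 0
t=6: a0@(1,2) a1@(1,2) a2@(1,2) a3@(1,2) a4@(1,2) a5@(1,2) a6@(1,2) a7@(1,2) a8@(1,2) a9@(1,2) | pheromone: 0 0 4 0 0 / 0 0 46 0 0 / 0 0 0 0 0 / 0 1 0 0 0
t=7: a0@(1,2) a1@(1,2) a2@(1,2) a3@(1,2) a4@(1,2) a5@(1,2) a6@(1,2) a7@(1,2) a8@(1,2) a9@(1,2) | pheromone: 0 0 3 0 0 / 0 0 55 0 0 / 0 0 0 0 0 / 0 0 0 0 0
t=8: a0@(1,2) a1@(1,2) a2@(1,2) a3@(1,2) a4@(1,2) a5@(1,2) a6@(1,2) a7@(1,2) a8@(1,2) a9@(1,2) | pheromone: 0 0 2 0 0 / 0 0 64 0 0 / 0 0 0 0 0 / 0 0 0 0 0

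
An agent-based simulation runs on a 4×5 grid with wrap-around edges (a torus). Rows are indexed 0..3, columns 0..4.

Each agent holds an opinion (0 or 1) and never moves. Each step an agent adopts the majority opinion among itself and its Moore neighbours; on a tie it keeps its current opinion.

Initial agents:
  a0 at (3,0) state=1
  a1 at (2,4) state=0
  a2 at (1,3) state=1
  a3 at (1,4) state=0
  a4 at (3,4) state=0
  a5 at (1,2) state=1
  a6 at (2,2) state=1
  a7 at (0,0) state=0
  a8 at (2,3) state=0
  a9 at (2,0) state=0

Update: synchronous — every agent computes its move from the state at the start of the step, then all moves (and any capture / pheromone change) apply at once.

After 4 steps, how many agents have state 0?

7

t=1: a0@(3,0):0 a1@(2,4):0 a2@(1,3):1 a3@(1,4):0 a4@(3,4):0 a5@(1,2):1 a6@(2,2):1 a7@(0,0):0 a8@(2,3):0 a9@(2,0):0
t=2: (unchanged — steady state)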